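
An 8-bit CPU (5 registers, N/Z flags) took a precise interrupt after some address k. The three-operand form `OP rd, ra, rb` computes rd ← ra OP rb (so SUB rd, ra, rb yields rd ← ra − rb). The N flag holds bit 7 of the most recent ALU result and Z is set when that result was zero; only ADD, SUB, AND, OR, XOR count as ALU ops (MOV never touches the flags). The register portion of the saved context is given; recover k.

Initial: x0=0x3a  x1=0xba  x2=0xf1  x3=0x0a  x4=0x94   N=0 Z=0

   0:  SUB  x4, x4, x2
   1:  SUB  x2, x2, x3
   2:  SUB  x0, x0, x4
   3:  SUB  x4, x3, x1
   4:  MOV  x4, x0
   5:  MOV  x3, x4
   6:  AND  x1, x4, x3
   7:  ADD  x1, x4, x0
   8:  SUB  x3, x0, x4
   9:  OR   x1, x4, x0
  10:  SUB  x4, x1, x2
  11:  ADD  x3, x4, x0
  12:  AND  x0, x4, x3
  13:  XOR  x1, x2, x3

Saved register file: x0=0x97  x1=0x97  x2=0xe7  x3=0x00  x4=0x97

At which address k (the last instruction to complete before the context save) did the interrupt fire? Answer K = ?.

K = 9

after  0: x0=0x3a x1=0xba x2=0xf1 x3=0x0a x4=0xa3  N=1 Z=0
after  1: x0=0x3a x1=0xba x2=0xe7 x3=0x0a x4=0xa3  N=1 Z=0
after  2: x0=0x97 x1=0xba x2=0xe7 x3=0x0a x4=0xa3  N=1 Z=0
after  3: x0=0x97 x1=0xba x2=0xe7 x3=0x0a x4=0x50  N=0 Z=0
after  4: x0=0x97 x1=0xba x2=0xe7 x3=0x0a x4=0x97  N=0 Z=0
after  5: x0=0x97 x1=0xba x2=0xe7 x3=0x97 x4=0x97  N=0 Z=0
after  6: x0=0x97 x1=0x97 x2=0xe7 x3=0x97 x4=0x97  N=1 Z=0
after  7: x0=0x97 x1=0x2e x2=0xe7 x3=0x97 x4=0x97  N=0 Z=0
after  8: x0=0x97 x1=0x2e x2=0xe7 x3=0x00 x4=0x97  N=0 Z=1
after  9: x0=0x97 x1=0x97 x2=0xe7 x3=0x00 x4=0x97  N=1 Z=0
-- IRQ taken; context saved, return-PC = 10 --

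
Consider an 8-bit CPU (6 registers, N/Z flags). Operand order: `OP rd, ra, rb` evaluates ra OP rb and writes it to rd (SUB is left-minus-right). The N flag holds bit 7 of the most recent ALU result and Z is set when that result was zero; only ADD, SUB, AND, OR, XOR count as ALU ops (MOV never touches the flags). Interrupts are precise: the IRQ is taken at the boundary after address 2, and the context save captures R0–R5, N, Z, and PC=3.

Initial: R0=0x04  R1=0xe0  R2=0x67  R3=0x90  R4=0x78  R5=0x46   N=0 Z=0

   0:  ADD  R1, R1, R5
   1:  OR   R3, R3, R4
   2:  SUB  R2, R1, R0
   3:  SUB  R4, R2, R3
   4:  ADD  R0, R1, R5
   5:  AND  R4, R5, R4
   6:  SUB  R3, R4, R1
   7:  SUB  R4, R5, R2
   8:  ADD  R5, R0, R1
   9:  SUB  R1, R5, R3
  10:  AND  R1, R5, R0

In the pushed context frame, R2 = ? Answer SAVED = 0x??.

after  0: R0=0x04 R1=0x26 R2=0x67 R3=0x90 R4=0x78 R5=0x46  N=0 Z=0
after  1: R0=0x04 R1=0x26 R2=0x67 R3=0xf8 R4=0x78 R5=0x46  N=1 Z=0
after  2: R0=0x04 R1=0x26 R2=0x22 R3=0xf8 R4=0x78 R5=0x46  N=0 Z=0
-- IRQ taken; context saved, return-PC = 3 --

SAVED = 0x22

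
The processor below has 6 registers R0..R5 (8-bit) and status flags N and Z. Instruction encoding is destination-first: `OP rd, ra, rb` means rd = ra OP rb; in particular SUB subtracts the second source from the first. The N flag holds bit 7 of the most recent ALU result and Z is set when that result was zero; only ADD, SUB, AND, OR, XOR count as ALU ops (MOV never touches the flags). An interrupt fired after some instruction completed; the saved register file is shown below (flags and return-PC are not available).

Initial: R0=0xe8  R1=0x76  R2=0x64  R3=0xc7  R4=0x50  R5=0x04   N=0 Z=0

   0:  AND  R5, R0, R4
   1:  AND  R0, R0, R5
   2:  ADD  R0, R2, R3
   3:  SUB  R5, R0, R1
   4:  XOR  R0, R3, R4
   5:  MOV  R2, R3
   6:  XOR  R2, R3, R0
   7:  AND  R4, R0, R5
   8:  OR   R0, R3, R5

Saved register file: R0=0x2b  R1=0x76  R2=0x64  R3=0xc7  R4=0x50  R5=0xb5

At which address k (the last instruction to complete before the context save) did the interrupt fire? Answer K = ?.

after  0: R0=0xe8 R1=0x76 R2=0x64 R3=0xc7 R4=0x50 R5=0x40  N=0 Z=0
after  1: R0=0x40 R1=0x76 R2=0x64 R3=0xc7 R4=0x50 R5=0x40  N=0 Z=0
after  2: R0=0x2b R1=0x76 R2=0x64 R3=0xc7 R4=0x50 R5=0x40  N=0 Z=0
after  3: R0=0x2b R1=0x76 R2=0x64 R3=0xc7 R4=0x50 R5=0xb5  N=1 Z=0
-- IRQ taken; context saved, return-PC = 4 --

K = 3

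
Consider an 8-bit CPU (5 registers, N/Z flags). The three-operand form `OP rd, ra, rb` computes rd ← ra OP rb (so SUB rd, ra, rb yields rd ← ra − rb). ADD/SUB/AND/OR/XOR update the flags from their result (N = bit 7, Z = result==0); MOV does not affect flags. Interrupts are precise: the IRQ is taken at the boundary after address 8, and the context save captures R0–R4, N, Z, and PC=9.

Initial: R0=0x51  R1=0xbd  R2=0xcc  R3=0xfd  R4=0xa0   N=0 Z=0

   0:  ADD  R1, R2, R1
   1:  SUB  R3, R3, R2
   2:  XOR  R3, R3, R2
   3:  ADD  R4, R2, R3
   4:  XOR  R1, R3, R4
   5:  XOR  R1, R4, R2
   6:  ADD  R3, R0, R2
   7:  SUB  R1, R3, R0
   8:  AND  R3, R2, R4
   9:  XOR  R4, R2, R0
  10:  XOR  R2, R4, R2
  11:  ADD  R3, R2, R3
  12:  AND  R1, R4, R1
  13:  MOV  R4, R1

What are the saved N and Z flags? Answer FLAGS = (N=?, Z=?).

after  0: R0=0x51 R1=0x89 R2=0xcc R3=0xfd R4=0xa0  N=1 Z=0
after  1: R0=0x51 R1=0x89 R2=0xcc R3=0x31 R4=0xa0  N=0 Z=0
after  2: R0=0x51 R1=0x89 R2=0xcc R3=0xfd R4=0xa0  N=1 Z=0
after  3: R0=0x51 R1=0x89 R2=0xcc R3=0xfd R4=0xc9  N=1 Z=0
after  4: R0=0x51 R1=0x34 R2=0xcc R3=0xfd R4=0xc9  N=0 Z=0
after  5: R0=0x51 R1=0x05 R2=0xcc R3=0xfd R4=0xc9  N=0 Z=0
after  6: R0=0x51 R1=0x05 R2=0xcc R3=0x1d R4=0xc9  N=0 Z=0
after  7: R0=0x51 R1=0xcc R2=0xcc R3=0x1d R4=0xc9  N=1 Z=0
after  8: R0=0x51 R1=0xcc R2=0xcc R3=0xc8 R4=0xc9  N=1 Z=0
-- IRQ taken; context saved, return-PC = 9 --

FLAGS = (N=1, Z=0)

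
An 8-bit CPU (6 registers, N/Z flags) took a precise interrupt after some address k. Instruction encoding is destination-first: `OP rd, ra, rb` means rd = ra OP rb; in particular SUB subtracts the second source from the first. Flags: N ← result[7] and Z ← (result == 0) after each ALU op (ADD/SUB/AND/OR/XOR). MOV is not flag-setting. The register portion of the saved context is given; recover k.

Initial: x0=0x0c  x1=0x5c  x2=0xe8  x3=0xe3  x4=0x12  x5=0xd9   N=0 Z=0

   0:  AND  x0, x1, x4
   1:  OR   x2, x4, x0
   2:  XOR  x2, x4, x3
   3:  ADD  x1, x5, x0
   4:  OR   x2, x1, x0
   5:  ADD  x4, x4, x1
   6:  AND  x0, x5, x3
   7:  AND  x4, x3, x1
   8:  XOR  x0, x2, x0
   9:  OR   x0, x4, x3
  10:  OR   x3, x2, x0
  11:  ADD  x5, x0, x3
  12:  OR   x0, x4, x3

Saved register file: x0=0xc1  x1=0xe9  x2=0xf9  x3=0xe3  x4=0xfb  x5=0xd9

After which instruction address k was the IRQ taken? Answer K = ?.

after  0: x0=0x10 x1=0x5c x2=0xe8 x3=0xe3 x4=0x12 x5=0xd9  N=0 Z=0
after  1: x0=0x10 x1=0x5c x2=0x12 x3=0xe3 x4=0x12 x5=0xd9  N=0 Z=0
after  2: x0=0x10 x1=0x5c x2=0xf1 x3=0xe3 x4=0x12 x5=0xd9  N=1 Z=0
after  3: x0=0x10 x1=0xe9 x2=0xf1 x3=0xe3 x4=0x12 x5=0xd9  N=1 Z=0
after  4: x0=0x10 x1=0xe9 x2=0xf9 x3=0xe3 x4=0x12 x5=0xd9  N=1 Z=0
after  5: x0=0x10 x1=0xe9 x2=0xf9 x3=0xe3 x4=0xfb x5=0xd9  N=1 Z=0
after  6: x0=0xc1 x1=0xe9 x2=0xf9 x3=0xe3 x4=0xfb x5=0xd9  N=1 Z=0
-- IRQ taken; context saved, return-PC = 7 --

K = 6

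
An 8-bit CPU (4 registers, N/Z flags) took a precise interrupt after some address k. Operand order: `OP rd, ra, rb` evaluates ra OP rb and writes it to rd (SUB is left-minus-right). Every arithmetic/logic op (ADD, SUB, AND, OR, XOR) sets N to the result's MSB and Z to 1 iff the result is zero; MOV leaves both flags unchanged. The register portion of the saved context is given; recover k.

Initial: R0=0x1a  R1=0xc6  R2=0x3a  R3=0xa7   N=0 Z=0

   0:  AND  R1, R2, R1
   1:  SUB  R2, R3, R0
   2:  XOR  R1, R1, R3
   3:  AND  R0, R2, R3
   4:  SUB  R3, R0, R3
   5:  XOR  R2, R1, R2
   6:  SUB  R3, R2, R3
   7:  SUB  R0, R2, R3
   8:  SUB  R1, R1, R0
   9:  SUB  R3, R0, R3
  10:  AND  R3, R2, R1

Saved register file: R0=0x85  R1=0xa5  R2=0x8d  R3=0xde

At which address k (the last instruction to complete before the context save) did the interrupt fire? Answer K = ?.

after  0: R0=0x1a R1=0x02 R2=0x3a R3=0xa7  N=0 Z=0
after  1: R0=0x1a R1=0x02 R2=0x8d R3=0xa7  N=1 Z=0
after  2: R0=0x1a R1=0xa5 R2=0x8d R3=0xa7  N=1 Z=0
after  3: R0=0x85 R1=0xa5 R2=0x8d R3=0xa7  N=1 Z=0
after  4: R0=0x85 R1=0xa5 R2=0x8d R3=0xde  N=1 Z=0
-- IRQ taken; context saved, return-PC = 5 --

K = 4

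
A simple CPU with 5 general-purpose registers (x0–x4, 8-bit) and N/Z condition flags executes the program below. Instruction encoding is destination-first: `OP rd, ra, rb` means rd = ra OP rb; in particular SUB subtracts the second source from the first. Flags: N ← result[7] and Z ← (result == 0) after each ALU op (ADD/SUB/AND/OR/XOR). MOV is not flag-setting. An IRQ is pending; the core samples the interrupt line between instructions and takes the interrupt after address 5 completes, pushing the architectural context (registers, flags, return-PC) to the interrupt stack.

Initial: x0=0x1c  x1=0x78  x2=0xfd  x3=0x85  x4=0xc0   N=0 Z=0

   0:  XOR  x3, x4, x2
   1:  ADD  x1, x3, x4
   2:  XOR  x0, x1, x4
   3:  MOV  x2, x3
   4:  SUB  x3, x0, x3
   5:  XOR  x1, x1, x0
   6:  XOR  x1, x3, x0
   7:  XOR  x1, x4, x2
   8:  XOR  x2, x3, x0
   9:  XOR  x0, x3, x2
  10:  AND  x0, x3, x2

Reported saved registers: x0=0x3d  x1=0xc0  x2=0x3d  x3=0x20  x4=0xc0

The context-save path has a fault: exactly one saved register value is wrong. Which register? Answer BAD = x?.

BAD = x3

after  0: x0=0x1c x1=0x78 x2=0xfd x3=0x3d x4=0xc0  N=0 Z=0
after  1: x0=0x1c x1=0xfd x2=0xfd x3=0x3d x4=0xc0  N=1 Z=0
after  2: x0=0x3d x1=0xfd x2=0xfd x3=0x3d x4=0xc0  N=0 Z=0
after  3: x0=0x3d x1=0xfd x2=0x3d x3=0x3d x4=0xc0  N=0 Z=0
after  4: x0=0x3d x1=0xfd x2=0x3d x3=0x00 x4=0xc0  N=0 Z=1
after  5: x0=0x3d x1=0xc0 x2=0x3d x3=0x00 x4=0xc0  N=1 Z=0
-- IRQ taken; context saved, return-PC = 6 --
mismatch: x3: reported 0x20 vs actual 0x00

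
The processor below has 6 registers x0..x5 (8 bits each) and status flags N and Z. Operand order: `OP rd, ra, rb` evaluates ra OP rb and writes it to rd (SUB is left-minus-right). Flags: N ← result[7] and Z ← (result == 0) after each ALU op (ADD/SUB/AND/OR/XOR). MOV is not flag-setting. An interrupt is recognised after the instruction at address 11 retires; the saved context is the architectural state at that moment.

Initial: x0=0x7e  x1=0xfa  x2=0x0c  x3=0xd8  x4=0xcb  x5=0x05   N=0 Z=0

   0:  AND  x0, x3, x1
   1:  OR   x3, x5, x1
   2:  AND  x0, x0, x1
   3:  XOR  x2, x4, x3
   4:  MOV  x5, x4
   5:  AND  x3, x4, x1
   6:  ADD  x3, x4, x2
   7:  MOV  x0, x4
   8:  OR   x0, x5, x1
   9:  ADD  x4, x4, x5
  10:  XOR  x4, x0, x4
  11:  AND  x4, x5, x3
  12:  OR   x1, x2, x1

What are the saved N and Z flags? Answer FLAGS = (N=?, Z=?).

FLAGS = (N=1, Z=0)

after  0: x0=0xd8 x1=0xfa x2=0x0c x3=0xd8 x4=0xcb x5=0x05  N=1 Z=0
after  1: x0=0xd8 x1=0xfa x2=0x0c x3=0xff x4=0xcb x5=0x05  N=1 Z=0
after  2: x0=0xd8 x1=0xfa x2=0x0c x3=0xff x4=0xcb x5=0x05  N=1 Z=0
after  3: x0=0xd8 x1=0xfa x2=0x34 x3=0xff x4=0xcb x5=0x05  N=0 Z=0
after  4: x0=0xd8 x1=0xfa x2=0x34 x3=0xff x4=0xcb x5=0xcb  N=0 Z=0
after  5: x0=0xd8 x1=0xfa x2=0x34 x3=0xca x4=0xcb x5=0xcb  N=1 Z=0
after  6: x0=0xd8 x1=0xfa x2=0x34 x3=0xff x4=0xcb x5=0xcb  N=1 Z=0
after  7: x0=0xcb x1=0xfa x2=0x34 x3=0xff x4=0xcb x5=0xcb  N=1 Z=0
after  8: x0=0xfb x1=0xfa x2=0x34 x3=0xff x4=0xcb x5=0xcb  N=1 Z=0
after  9: x0=0xfb x1=0xfa x2=0x34 x3=0xff x4=0x96 x5=0xcb  N=1 Z=0
after 10: x0=0xfb x1=0xfa x2=0x34 x3=0xff x4=0x6d x5=0xcb  N=0 Z=0
after 11: x0=0xfb x1=0xfa x2=0x34 x3=0xff x4=0xcb x5=0xcb  N=1 Z=0
-- IRQ taken; context saved, return-PC = 12 --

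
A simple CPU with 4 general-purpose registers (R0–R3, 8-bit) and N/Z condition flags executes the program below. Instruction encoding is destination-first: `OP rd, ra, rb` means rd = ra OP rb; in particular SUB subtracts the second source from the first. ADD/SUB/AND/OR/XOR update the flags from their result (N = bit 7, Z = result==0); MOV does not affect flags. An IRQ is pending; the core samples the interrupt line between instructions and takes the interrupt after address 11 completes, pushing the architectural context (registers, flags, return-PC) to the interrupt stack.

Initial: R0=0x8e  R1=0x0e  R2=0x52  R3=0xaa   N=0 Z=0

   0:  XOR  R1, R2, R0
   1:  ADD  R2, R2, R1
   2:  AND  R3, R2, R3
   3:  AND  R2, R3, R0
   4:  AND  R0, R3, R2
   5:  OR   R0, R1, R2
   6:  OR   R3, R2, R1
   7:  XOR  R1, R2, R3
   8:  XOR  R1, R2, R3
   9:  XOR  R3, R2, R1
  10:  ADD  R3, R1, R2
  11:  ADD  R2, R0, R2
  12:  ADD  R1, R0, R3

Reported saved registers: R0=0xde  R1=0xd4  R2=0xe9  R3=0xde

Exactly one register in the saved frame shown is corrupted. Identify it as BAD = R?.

BAD = R2

after  0: R0=0x8e R1=0xdc R2=0x52 R3=0xaa  N=1 Z=0
after  1: R0=0x8e R1=0xdc R2=0x2e R3=0xaa  N=0 Z=0
after  2: R0=0x8e R1=0xdc R2=0x2e R3=0x2a  N=0 Z=0
after  3: R0=0x8e R1=0xdc R2=0x0a R3=0x2a  N=0 Z=0
after  4: R0=0x0a R1=0xdc R2=0x0a R3=0x2a  N=0 Z=0
after  5: R0=0xde R1=0xdc R2=0x0a R3=0x2a  N=1 Z=0
after  6: R0=0xde R1=0xdc R2=0x0a R3=0xde  N=1 Z=0
after  7: R0=0xde R1=0xd4 R2=0x0a R3=0xde  N=1 Z=0
after  8: R0=0xde R1=0xd4 R2=0x0a R3=0xde  N=1 Z=0
after  9: R0=0xde R1=0xd4 R2=0x0a R3=0xde  N=1 Z=0
after 10: R0=0xde R1=0xd4 R2=0x0a R3=0xde  N=1 Z=0
after 11: R0=0xde R1=0xd4 R2=0xe8 R3=0xde  N=1 Z=0
-- IRQ taken; context saved, return-PC = 12 --
mismatch: R2: reported 0xe9 vs actual 0xe8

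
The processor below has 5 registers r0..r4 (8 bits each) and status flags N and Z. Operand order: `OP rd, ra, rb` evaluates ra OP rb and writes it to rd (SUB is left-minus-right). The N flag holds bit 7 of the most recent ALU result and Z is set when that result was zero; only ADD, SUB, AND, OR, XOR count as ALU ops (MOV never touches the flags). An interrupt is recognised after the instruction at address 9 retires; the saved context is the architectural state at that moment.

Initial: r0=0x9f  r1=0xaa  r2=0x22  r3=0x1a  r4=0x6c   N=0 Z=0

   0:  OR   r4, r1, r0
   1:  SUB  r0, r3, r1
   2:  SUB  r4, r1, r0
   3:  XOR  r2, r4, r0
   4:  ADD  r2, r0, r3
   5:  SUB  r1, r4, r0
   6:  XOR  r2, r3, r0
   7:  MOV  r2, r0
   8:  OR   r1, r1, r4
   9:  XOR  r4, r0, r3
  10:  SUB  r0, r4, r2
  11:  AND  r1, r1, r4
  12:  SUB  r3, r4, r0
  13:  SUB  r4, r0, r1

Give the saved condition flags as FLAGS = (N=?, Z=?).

after  0: r0=0x9f r1=0xaa r2=0x22 r3=0x1a r4=0xbf  N=1 Z=0
after  1: r0=0x70 r1=0xaa r2=0x22 r3=0x1a r4=0xbf  N=0 Z=0
after  2: r0=0x70 r1=0xaa r2=0x22 r3=0x1a r4=0x3a  N=0 Z=0
after  3: r0=0x70 r1=0xaa r2=0x4a r3=0x1a r4=0x3a  N=0 Z=0
after  4: r0=0x70 r1=0xaa r2=0x8a r3=0x1a r4=0x3a  N=1 Z=0
after  5: r0=0x70 r1=0xca r2=0x8a r3=0x1a r4=0x3a  N=1 Z=0
after  6: r0=0x70 r1=0xca r2=0x6a r3=0x1a r4=0x3a  N=0 Z=0
after  7: r0=0x70 r1=0xca r2=0x70 r3=0x1a r4=0x3a  N=0 Z=0
after  8: r0=0x70 r1=0xfa r2=0x70 r3=0x1a r4=0x3a  N=1 Z=0
after  9: r0=0x70 r1=0xfa r2=0x70 r3=0x1a r4=0x6a  N=0 Z=0
-- IRQ taken; context saved, return-PC = 10 --

FLAGS = (N=0, Z=0)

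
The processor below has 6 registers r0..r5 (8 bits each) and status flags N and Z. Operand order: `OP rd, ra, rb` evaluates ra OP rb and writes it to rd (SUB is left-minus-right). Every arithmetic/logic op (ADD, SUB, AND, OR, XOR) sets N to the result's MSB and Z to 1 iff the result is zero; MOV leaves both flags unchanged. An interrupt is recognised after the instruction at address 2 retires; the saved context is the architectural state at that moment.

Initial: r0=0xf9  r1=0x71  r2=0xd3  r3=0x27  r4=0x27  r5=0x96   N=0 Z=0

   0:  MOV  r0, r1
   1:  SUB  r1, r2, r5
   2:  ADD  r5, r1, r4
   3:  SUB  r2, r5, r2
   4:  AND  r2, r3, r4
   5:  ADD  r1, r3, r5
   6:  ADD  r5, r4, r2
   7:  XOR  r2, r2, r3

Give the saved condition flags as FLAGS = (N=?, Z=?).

after  0: r0=0x71 r1=0x71 r2=0xd3 r3=0x27 r4=0x27 r5=0x96  N=0 Z=0
after  1: r0=0x71 r1=0x3d r2=0xd3 r3=0x27 r4=0x27 r5=0x96  N=0 Z=0
after  2: r0=0x71 r1=0x3d r2=0xd3 r3=0x27 r4=0x27 r5=0x64  N=0 Z=0
-- IRQ taken; context saved, return-PC = 3 --

FLAGS = (N=0, Z=0)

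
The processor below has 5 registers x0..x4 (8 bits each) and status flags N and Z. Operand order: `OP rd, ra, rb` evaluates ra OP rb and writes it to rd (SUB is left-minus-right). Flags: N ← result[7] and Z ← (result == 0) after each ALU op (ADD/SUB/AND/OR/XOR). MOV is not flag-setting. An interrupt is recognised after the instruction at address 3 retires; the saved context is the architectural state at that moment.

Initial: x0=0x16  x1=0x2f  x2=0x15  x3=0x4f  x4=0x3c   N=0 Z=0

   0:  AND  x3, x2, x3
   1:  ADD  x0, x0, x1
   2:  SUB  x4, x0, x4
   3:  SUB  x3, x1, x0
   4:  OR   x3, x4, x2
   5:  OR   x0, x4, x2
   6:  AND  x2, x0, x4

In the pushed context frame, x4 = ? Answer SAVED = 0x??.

SAVED = 0x09

after  0: x0=0x16 x1=0x2f x2=0x15 x3=0x05 x4=0x3c  N=0 Z=0
after  1: x0=0x45 x1=0x2f x2=0x15 x3=0x05 x4=0x3c  N=0 Z=0
after  2: x0=0x45 x1=0x2f x2=0x15 x3=0x05 x4=0x09  N=0 Z=0
after  3: x0=0x45 x1=0x2f x2=0x15 x3=0xea x4=0x09  N=1 Z=0
-- IRQ taken; context saved, return-PC = 4 --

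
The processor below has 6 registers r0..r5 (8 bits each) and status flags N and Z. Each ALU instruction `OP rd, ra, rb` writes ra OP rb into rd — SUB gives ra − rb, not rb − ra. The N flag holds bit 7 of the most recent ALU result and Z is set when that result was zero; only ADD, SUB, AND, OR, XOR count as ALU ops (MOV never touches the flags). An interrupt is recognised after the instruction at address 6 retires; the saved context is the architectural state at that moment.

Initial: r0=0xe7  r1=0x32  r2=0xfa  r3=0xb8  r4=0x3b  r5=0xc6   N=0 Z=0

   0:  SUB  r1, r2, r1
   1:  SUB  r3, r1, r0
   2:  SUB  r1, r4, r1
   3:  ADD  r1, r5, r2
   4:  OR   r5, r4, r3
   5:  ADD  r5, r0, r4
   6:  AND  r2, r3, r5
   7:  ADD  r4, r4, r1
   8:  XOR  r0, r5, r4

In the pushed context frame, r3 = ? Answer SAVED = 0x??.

SAVED = 0xe1

after  0: r0=0xe7 r1=0xc8 r2=0xfa r3=0xb8 r4=0x3b r5=0xc6  N=1 Z=0
after  1: r0=0xe7 r1=0xc8 r2=0xfa r3=0xe1 r4=0x3b r5=0xc6  N=1 Z=0
after  2: r0=0xe7 r1=0x73 r2=0xfa r3=0xe1 r4=0x3b r5=0xc6  N=0 Z=0
after  3: r0=0xe7 r1=0xc0 r2=0xfa r3=0xe1 r4=0x3b r5=0xc6  N=1 Z=0
after  4: r0=0xe7 r1=0xc0 r2=0xfa r3=0xe1 r4=0x3b r5=0xfb  N=1 Z=0
after  5: r0=0xe7 r1=0xc0 r2=0xfa r3=0xe1 r4=0x3b r5=0x22  N=0 Z=0
after  6: r0=0xe7 r1=0xc0 r2=0x20 r3=0xe1 r4=0x3b r5=0x22  N=0 Z=0
-- IRQ taken; context saved, return-PC = 7 --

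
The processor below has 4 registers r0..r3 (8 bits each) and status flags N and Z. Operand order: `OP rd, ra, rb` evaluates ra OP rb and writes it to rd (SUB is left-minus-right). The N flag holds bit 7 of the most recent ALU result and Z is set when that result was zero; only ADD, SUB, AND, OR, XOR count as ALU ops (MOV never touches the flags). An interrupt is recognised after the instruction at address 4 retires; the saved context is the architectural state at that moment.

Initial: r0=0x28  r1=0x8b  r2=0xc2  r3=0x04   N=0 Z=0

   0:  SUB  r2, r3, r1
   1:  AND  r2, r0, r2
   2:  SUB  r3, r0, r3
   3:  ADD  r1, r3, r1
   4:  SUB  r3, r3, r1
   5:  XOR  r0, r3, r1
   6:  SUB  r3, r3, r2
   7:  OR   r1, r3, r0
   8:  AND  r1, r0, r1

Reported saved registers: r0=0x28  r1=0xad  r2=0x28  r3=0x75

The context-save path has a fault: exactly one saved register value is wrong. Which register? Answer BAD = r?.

BAD = r1

after  0: r0=0x28 r1=0x8b r2=0x79 r3=0x04  N=0 Z=0
after  1: r0=0x28 r1=0x8b r2=0x28 r3=0x04  N=0 Z=0
after  2: r0=0x28 r1=0x8b r2=0x28 r3=0x24  N=0 Z=0
after  3: r0=0x28 r1=0xaf r2=0x28 r3=0x24  N=1 Z=0
after  4: r0=0x28 r1=0xaf r2=0x28 r3=0x75  N=0 Z=0
-- IRQ taken; context saved, return-PC = 5 --
mismatch: r1: reported 0xad vs actual 0xaf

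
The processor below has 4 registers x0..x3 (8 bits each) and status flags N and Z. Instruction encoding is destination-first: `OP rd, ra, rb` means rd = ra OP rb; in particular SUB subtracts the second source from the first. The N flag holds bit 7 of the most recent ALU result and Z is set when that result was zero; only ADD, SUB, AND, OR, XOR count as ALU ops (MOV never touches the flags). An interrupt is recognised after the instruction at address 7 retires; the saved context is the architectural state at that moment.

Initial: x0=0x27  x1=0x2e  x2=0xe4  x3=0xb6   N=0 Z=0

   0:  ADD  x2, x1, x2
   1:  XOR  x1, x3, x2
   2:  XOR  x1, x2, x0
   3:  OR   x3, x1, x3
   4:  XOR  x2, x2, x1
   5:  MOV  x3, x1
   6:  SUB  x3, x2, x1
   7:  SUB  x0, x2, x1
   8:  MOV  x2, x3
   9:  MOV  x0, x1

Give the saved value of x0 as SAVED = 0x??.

SAVED = 0xf2

after  0: x0=0x27 x1=0x2e x2=0x12 x3=0xb6  N=0 Z=0
after  1: x0=0x27 x1=0xa4 x2=0x12 x3=0xb6  N=1 Z=0
after  2: x0=0x27 x1=0x35 x2=0x12 x3=0xb6  N=0 Z=0
after  3: x0=0x27 x1=0x35 x2=0x12 x3=0xb7  N=1 Z=0
after  4: x0=0x27 x1=0x35 x2=0x27 x3=0xb7  N=0 Z=0
after  5: x0=0x27 x1=0x35 x2=0x27 x3=0x35  N=0 Z=0
after  6: x0=0x27 x1=0x35 x2=0x27 x3=0xf2  N=1 Z=0
after  7: x0=0xf2 x1=0x35 x2=0x27 x3=0xf2  N=1 Z=0
-- IRQ taken; context saved, return-PC = 8 --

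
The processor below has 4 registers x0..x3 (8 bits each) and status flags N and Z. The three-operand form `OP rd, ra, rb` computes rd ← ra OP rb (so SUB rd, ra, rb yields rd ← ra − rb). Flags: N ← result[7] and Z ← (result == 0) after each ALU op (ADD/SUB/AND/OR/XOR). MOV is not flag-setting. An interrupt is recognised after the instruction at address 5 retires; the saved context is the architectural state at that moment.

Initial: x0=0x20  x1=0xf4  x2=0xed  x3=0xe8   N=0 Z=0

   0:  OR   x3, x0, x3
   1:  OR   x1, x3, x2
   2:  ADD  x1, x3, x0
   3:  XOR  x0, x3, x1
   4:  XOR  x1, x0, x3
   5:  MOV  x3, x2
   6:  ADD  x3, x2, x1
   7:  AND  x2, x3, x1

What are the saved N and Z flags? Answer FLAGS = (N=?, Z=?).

after  0: x0=0x20 x1=0xf4 x2=0xed x3=0xe8  N=1 Z=0
after  1: x0=0x20 x1=0xed x2=0xed x3=0xe8  N=1 Z=0
after  2: x0=0x20 x1=0x08 x2=0xed x3=0xe8  N=0 Z=0
after  3: x0=0xe0 x1=0x08 x2=0xed x3=0xe8  N=1 Z=0
after  4: x0=0xe0 x1=0x08 x2=0xed x3=0xe8  N=0 Z=0
after  5: x0=0xe0 x1=0x08 x2=0xed x3=0xed  N=0 Z=0
-- IRQ taken; context saved, return-PC = 6 --

FLAGS = (N=0, Z=0)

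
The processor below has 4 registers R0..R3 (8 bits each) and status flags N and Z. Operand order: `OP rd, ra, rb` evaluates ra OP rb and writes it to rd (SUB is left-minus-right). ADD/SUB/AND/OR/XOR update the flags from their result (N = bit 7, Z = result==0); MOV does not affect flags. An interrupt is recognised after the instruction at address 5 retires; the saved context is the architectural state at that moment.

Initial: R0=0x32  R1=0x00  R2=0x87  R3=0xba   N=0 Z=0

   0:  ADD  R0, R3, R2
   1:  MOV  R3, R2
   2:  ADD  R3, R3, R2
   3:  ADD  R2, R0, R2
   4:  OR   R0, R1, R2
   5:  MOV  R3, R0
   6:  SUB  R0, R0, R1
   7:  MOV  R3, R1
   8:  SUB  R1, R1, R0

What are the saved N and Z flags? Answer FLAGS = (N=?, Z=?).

after  0: R0=0x41 R1=0x00 R2=0x87 R3=0xba  N=0 Z=0
after  1: R0=0x41 R1=0x00 R2=0x87 R3=0x87  N=0 Z=0
after  2: R0=0x41 R1=0x00 R2=0x87 R3=0x0e  N=0 Z=0
after  3: R0=0x41 R1=0x00 R2=0xc8 R3=0x0e  N=1 Z=0
after  4: R0=0xc8 R1=0x00 R2=0xc8 R3=0x0e  N=1 Z=0
after  5: R0=0xc8 R1=0x00 R2=0xc8 R3=0xc8  N=1 Z=0
-- IRQ taken; context saved, return-PC = 6 --

FLAGS = (N=1, Z=0)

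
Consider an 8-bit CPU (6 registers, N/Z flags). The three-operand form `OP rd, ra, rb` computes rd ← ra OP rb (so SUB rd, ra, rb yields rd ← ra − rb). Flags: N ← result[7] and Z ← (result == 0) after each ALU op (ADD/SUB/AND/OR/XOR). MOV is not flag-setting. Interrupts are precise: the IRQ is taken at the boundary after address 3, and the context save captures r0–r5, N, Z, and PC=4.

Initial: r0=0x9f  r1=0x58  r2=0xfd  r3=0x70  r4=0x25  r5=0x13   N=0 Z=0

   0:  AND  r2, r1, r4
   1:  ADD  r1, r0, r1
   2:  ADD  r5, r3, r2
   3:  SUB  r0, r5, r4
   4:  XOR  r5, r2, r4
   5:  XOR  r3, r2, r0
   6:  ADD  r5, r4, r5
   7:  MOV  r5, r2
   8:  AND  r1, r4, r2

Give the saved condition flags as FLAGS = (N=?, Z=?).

FLAGS = (N=0, Z=0)

after  0: r0=0x9f r1=0x58 r2=0x00 r3=0x70 r4=0x25 r5=0x13  N=0 Z=1
after  1: r0=0x9f r1=0xf7 r2=0x00 r3=0x70 r4=0x25 r5=0x13  N=1 Z=0
after  2: r0=0x9f r1=0xf7 r2=0x00 r3=0x70 r4=0x25 r5=0x70  N=0 Z=0
after  3: r0=0x4b r1=0xf7 r2=0x00 r3=0x70 r4=0x25 r5=0x70  N=0 Z=0
-- IRQ taken; context saved, return-PC = 4 --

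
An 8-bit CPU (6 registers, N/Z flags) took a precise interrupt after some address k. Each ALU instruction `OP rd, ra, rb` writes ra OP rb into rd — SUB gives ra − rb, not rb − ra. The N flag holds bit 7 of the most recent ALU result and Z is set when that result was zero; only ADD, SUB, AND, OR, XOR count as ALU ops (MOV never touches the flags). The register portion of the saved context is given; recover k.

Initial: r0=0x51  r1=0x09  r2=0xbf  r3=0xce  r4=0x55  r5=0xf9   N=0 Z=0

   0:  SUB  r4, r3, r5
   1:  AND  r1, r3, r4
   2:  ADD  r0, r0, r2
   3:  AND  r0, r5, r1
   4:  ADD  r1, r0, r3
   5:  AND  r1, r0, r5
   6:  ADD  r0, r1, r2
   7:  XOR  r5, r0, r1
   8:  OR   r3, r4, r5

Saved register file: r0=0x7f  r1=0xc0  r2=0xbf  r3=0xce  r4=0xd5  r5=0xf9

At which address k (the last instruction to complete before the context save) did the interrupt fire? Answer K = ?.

K = 6

after  0: r0=0x51 r1=0x09 r2=0xbf r3=0xce r4=0xd5 r5=0xf9  N=1 Z=0
after  1: r0=0x51 r1=0xc4 r2=0xbf r3=0xce r4=0xd5 r5=0xf9  N=1 Z=0
after  2: r0=0x10 r1=0xc4 r2=0xbf r3=0xce r4=0xd5 r5=0xf9  N=0 Z=0
after  3: r0=0xc0 r1=0xc4 r2=0xbf r3=0xce r4=0xd5 r5=0xf9  N=1 Z=0
after  4: r0=0xc0 r1=0x8e r2=0xbf r3=0xce r4=0xd5 r5=0xf9  N=1 Z=0
after  5: r0=0xc0 r1=0xc0 r2=0xbf r3=0xce r4=0xd5 r5=0xf9  N=1 Z=0
after  6: r0=0x7f r1=0xc0 r2=0xbf r3=0xce r4=0xd5 r5=0xf9  N=0 Z=0
-- IRQ taken; context saved, return-PC = 7 --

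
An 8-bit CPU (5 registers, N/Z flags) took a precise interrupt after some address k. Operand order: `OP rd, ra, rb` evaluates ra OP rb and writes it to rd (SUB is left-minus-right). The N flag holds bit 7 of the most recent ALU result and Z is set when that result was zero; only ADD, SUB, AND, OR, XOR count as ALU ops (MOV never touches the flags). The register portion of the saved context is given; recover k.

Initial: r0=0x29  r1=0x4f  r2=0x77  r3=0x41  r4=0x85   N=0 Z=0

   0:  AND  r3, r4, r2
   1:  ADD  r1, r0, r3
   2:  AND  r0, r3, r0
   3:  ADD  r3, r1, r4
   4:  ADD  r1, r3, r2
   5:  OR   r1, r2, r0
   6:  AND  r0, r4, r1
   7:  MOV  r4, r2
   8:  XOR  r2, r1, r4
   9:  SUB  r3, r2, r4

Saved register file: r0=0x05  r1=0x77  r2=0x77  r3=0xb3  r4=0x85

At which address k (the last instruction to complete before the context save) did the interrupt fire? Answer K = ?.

after  0: r0=0x29 r1=0x4f r2=0x77 r3=0x05 r4=0x85  N=0 Z=0
after  1: r0=0x29 r1=0x2e r2=0x77 r3=0x05 r4=0x85  N=0 Z=0
after  2: r0=0x01 r1=0x2e r2=0x77 r3=0x05 r4=0x85  N=0 Z=0
after  3: r0=0x01 r1=0x2e r2=0x77 r3=0xb3 r4=0x85  N=1 Z=0
after  4: r0=0x01 r1=0x2a r2=0x77 r3=0xb3 r4=0x85  N=0 Z=0
after  5: r0=0x01 r1=0x77 r2=0x77 r3=0xb3 r4=0x85  N=0 Z=0
after  6: r0=0x05 r1=0x77 r2=0x77 r3=0xb3 r4=0x85  N=0 Z=0
-- IRQ taken; context saved, return-PC = 7 --

K = 6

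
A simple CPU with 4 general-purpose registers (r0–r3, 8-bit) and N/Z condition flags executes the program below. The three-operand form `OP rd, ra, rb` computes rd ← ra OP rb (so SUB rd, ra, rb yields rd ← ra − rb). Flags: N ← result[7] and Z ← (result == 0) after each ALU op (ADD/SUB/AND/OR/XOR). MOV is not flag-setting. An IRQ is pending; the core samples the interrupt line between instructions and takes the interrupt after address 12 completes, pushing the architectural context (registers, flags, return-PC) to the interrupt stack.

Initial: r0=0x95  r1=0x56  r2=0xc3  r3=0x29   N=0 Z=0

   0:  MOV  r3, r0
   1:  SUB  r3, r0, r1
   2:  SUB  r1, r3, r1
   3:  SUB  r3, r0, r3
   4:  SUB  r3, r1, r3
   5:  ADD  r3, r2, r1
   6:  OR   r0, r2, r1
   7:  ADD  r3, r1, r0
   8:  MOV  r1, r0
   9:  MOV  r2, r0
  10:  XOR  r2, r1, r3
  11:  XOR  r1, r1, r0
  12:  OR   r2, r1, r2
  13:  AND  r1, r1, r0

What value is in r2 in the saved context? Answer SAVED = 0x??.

after  0: r0=0x95 r1=0x56 r2=0xc3 r3=0x95  N=0 Z=0
after  1: r0=0x95 r1=0x56 r2=0xc3 r3=0x3f  N=0 Z=0
after  2: r0=0x95 r1=0xe9 r2=0xc3 r3=0x3f  N=1 Z=0
after  3: r0=0x95 r1=0xe9 r2=0xc3 r3=0x56  N=0 Z=0
after  4: r0=0x95 r1=0xe9 r2=0xc3 r3=0x93  N=1 Z=0
after  5: r0=0x95 r1=0xe9 r2=0xc3 r3=0xac  N=1 Z=0
after  6: r0=0xeb r1=0xe9 r2=0xc3 r3=0xac  N=1 Z=0
after  7: r0=0xeb r1=0xe9 r2=0xc3 r3=0xd4  N=1 Z=0
after  8: r0=0xeb r1=0xeb r2=0xc3 r3=0xd4  N=1 Z=0
after  9: r0=0xeb r1=0xeb r2=0xeb r3=0xd4  N=1 Z=0
after 10: r0=0xeb r1=0xeb r2=0x3f r3=0xd4  N=0 Z=0
after 11: r0=0xeb r1=0x00 r2=0x3f r3=0xd4  N=0 Z=1
after 12: r0=0xeb r1=0x00 r2=0x3f r3=0xd4  N=0 Z=0
-- IRQ taken; context saved, return-PC = 13 --

SAVED = 0x3f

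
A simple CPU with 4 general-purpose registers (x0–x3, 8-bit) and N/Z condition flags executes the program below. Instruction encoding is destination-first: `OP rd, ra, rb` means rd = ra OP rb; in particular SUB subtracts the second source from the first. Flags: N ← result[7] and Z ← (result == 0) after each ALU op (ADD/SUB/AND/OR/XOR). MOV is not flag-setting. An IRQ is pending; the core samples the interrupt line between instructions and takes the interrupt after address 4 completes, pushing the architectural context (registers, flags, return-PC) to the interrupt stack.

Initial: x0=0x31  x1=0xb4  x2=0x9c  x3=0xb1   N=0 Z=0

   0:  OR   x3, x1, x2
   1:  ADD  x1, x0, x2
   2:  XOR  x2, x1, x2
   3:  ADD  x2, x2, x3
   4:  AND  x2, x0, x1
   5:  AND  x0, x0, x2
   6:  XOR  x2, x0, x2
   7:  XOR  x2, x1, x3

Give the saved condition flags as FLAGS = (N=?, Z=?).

after  0: x0=0x31 x1=0xb4 x2=0x9c x3=0xbc  N=1 Z=0
after  1: x0=0x31 x1=0xcd x2=0x9c x3=0xbc  N=1 Z=0
after  2: x0=0x31 x1=0xcd x2=0x51 x3=0xbc  N=0 Z=0
after  3: x0=0x31 x1=0xcd x2=0x0d x3=0xbc  N=0 Z=0
after  4: x0=0x31 x1=0xcd x2=0x01 x3=0xbc  N=0 Z=0
-- IRQ taken; context saved, return-PC = 5 --

FLAGS = (N=0, Z=0)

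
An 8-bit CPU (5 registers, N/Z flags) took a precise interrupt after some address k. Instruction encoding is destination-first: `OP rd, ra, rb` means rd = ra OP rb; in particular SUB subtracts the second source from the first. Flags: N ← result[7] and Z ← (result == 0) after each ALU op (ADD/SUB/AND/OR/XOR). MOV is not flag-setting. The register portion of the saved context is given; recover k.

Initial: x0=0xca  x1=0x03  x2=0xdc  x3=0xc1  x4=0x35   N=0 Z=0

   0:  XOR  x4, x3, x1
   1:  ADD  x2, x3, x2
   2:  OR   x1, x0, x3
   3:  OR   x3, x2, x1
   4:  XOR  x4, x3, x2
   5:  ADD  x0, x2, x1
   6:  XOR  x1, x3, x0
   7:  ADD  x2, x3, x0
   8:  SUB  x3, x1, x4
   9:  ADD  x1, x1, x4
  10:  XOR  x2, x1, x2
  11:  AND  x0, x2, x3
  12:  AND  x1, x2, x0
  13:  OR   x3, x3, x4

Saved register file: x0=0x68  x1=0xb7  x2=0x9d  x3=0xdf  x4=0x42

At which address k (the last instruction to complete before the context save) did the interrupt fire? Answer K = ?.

K = 6

after  0: x0=0xca x1=0x03 x2=0xdc x3=0xc1 x4=0xc2  N=1 Z=0
after  1: x0=0xca x1=0x03 x2=0x9d x3=0xc1 x4=0xc2  N=1 Z=0
after  2: x0=0xca x1=0xcb x2=0x9d x3=0xc1 x4=0xc2  N=1 Z=0
after  3: x0=0xca x1=0xcb x2=0x9d x3=0xdf x4=0xc2  N=1 Z=0
after  4: x0=0xca x1=0xcb x2=0x9d x3=0xdf x4=0x42  N=0 Z=0
after  5: x0=0x68 x1=0xcb x2=0x9d x3=0xdf x4=0x42  N=0 Z=0
after  6: x0=0x68 x1=0xb7 x2=0x9d x3=0xdf x4=0x42  N=1 Z=0
-- IRQ taken; context saved, return-PC = 7 --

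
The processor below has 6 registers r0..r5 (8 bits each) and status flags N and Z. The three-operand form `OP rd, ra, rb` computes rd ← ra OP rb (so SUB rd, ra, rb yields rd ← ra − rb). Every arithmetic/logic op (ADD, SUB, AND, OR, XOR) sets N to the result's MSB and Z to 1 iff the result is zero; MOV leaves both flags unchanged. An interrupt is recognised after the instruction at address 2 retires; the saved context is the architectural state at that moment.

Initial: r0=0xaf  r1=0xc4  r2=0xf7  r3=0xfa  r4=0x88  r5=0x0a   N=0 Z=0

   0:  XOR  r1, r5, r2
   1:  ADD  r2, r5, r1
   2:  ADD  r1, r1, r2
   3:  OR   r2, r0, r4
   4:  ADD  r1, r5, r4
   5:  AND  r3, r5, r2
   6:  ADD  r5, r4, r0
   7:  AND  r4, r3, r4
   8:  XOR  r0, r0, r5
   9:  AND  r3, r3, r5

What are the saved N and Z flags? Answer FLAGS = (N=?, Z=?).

after  0: r0=0xaf r1=0xfd r2=0xf7 r3=0xfa r4=0x88 r5=0x0a  N=1 Z=0
after  1: r0=0xaf r1=0xfd r2=0x07 r3=0xfa r4=0x88 r5=0x0a  N=0 Z=0
after  2: r0=0xaf r1=0x04 r2=0x07 r3=0xfa r4=0x88 r5=0x0a  N=0 Z=0
-- IRQ taken; context saved, return-PC = 3 --

FLAGS = (N=0, Z=0)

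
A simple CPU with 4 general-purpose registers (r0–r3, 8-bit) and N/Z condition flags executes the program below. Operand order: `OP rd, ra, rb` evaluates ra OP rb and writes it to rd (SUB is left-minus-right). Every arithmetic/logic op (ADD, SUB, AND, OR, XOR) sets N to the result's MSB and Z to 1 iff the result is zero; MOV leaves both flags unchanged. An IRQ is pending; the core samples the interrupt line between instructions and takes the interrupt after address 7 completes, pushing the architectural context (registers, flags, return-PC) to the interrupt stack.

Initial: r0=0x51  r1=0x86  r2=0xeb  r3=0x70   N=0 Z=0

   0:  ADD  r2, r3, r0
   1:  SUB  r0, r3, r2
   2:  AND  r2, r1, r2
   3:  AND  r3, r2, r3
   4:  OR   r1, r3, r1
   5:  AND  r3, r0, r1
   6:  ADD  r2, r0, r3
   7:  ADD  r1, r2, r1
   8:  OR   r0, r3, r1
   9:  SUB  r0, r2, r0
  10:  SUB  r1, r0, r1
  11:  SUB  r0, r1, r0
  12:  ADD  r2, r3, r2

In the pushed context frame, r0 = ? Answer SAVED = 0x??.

SAVED = 0xaf

after  0: r0=0x51 r1=0x86 r2=0xc1 r3=0x70  N=1 Z=0
after  1: r0=0xaf r1=0x86 r2=0xc1 r3=0x70  N=1 Z=0
after  2: r0=0xaf r1=0x86 r2=0x80 r3=0x70  N=1 Z=0
after  3: r0=0xaf r1=0x86 r2=0x80 r3=0x00  N=0 Z=1
after  4: r0=0xaf r1=0x86 r2=0x80 r3=0x00  N=1 Z=0
after  5: r0=0xaf r1=0x86 r2=0x80 r3=0x86  N=1 Z=0
after  6: r0=0xaf r1=0x86 r2=0x35 r3=0x86  N=0 Z=0
after  7: r0=0xaf r1=0xbb r2=0x35 r3=0x86  N=1 Z=0
-- IRQ taken; context saved, return-PC = 8 --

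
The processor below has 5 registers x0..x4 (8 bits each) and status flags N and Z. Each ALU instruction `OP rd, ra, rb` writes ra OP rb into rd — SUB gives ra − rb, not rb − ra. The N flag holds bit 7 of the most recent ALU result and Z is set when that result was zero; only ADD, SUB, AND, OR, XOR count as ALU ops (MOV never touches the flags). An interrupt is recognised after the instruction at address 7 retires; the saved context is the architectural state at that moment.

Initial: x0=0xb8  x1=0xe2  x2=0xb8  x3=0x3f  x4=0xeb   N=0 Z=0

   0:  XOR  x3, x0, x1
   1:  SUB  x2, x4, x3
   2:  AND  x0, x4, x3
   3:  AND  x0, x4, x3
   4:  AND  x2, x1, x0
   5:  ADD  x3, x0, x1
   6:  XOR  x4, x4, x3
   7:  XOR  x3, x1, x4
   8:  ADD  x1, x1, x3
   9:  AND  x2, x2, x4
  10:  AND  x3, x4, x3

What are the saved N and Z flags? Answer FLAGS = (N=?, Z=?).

FLAGS = (N=0, Z=0)

after  0: x0=0xb8 x1=0xe2 x2=0xb8 x3=0x5a x4=0xeb  N=0 Z=0
after  1: x0=0xb8 x1=0xe2 x2=0x91 x3=0x5a x4=0xeb  N=1 Z=0
after  2: x0=0x4a x1=0xe2 x2=0x91 x3=0x5a x4=0xeb  N=0 Z=0
after  3: x0=0x4a x1=0xe2 x2=0x91 x3=0x5a x4=0xeb  N=0 Z=0
after  4: x0=0x4a x1=0xe2 x2=0x42 x3=0x5a x4=0xeb  N=0 Z=0
after  5: x0=0x4a x1=0xe2 x2=0x42 x3=0x2c x4=0xeb  N=0 Z=0
after  6: x0=0x4a x1=0xe2 x2=0x42 x3=0x2c x4=0xc7  N=1 Z=0
after  7: x0=0x4a x1=0xe2 x2=0x42 x3=0x25 x4=0xc7  N=0 Z=0
-- IRQ taken; context saved, return-PC = 8 --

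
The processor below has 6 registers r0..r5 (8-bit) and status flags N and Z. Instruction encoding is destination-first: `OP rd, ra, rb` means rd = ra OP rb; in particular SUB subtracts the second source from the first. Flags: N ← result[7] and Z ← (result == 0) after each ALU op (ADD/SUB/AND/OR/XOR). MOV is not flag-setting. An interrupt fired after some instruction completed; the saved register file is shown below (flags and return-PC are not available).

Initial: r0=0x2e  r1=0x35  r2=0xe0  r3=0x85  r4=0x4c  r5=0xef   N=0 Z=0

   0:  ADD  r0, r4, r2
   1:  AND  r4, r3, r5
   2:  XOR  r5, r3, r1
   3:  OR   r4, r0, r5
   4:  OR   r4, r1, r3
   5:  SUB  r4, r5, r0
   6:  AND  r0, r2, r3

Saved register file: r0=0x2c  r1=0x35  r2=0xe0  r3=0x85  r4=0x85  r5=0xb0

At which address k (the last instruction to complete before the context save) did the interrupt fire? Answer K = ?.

after  0: r0=0x2c r1=0x35 r2=0xe0 r3=0x85 r4=0x4c r5=0xef  N=0 Z=0
after  1: r0=0x2c r1=0x35 r2=0xe0 r3=0x85 r4=0x85 r5=0xef  N=1 Z=0
after  2: r0=0x2c r1=0x35 r2=0xe0 r3=0x85 r4=0x85 r5=0xb0  N=1 Z=0
-- IRQ taken; context saved, return-PC = 3 --

K = 2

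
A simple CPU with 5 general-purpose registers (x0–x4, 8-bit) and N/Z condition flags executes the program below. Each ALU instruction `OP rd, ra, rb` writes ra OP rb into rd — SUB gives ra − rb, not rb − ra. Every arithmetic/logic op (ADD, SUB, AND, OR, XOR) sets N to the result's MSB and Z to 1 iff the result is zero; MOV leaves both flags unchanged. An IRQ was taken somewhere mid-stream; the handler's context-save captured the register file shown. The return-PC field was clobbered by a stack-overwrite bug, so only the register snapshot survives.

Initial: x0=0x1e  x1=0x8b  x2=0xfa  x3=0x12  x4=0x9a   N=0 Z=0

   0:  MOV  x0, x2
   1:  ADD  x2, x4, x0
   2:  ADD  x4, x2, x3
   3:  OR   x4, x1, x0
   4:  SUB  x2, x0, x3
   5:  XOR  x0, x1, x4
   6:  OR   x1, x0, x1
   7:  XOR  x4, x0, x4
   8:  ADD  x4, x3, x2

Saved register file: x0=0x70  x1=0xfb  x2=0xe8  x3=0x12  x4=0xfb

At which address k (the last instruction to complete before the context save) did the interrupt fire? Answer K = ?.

after  0: x0=0xfa x1=0x8b x2=0xfa x3=0x12 x4=0x9a  N=0 Z=0
after  1: x0=0xfa x1=0x8b x2=0x94 x3=0x12 x4=0x9a  N=1 Z=0
after  2: x0=0xfa x1=0x8b x2=0x94 x3=0x12 x4=0xa6  N=1 Z=0
after  3: x0=0xfa x1=0x8b x2=0x94 x3=0x12 x4=0xfb  N=1 Z=0
after  4: x0=0xfa x1=0x8b x2=0xe8 x3=0x12 x4=0xfb  N=1 Z=0
after  5: x0=0x70 x1=0x8b x2=0xe8 x3=0x12 x4=0xfb  N=0 Z=0
after  6: x0=0x70 x1=0xfb x2=0xe8 x3=0x12 x4=0xfb  N=1 Z=0
-- IRQ taken; context saved, return-PC = 7 --

K = 6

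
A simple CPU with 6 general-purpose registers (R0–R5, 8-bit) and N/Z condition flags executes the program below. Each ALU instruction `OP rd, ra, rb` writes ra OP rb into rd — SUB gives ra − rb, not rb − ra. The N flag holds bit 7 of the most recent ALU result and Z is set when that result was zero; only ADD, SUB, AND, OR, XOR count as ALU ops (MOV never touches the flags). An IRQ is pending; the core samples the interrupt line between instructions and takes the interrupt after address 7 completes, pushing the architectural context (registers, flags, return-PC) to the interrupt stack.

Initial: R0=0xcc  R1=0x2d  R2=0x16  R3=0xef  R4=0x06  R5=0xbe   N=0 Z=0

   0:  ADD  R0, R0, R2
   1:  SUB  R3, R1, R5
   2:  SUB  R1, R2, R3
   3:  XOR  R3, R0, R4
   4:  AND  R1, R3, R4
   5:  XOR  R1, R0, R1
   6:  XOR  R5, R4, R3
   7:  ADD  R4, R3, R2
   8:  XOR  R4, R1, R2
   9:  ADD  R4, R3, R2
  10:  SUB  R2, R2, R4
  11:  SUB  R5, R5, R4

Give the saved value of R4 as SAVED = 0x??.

after  0: R0=0xe2 R1=0x2d R2=0x16 R3=0xef R4=0x06 R5=0xbe  N=1 Z=0
after  1: R0=0xe2 R1=0x2d R2=0x16 R3=0x6f R4=0x06 R5=0xbe  N=0 Z=0
after  2: R0=0xe2 R1=0xa7 R2=0x16 R3=0x6f R4=0x06 R5=0xbe  N=1 Z=0
after  3: R0=0xe2 R1=0xa7 R2=0x16 R3=0xe4 R4=0x06 R5=0xbe  N=1 Z=0
after  4: R0=0xe2 R1=0x04 R2=0x16 R3=0xe4 R4=0x06 R5=0xbe  N=0 Z=0
after  5: R0=0xe2 R1=0xe6 R2=0x16 R3=0xe4 R4=0x06 R5=0xbe  N=1 Z=0
after  6: R0=0xe2 R1=0xe6 R2=0x16 R3=0xe4 R4=0x06 R5=0xe2  N=1 Z=0
after  7: R0=0xe2 R1=0xe6 R2=0x16 R3=0xe4 R4=0xfa R5=0xe2  N=1 Z=0
-- IRQ taken; context saved, return-PC = 8 --

SAVED = 0xfa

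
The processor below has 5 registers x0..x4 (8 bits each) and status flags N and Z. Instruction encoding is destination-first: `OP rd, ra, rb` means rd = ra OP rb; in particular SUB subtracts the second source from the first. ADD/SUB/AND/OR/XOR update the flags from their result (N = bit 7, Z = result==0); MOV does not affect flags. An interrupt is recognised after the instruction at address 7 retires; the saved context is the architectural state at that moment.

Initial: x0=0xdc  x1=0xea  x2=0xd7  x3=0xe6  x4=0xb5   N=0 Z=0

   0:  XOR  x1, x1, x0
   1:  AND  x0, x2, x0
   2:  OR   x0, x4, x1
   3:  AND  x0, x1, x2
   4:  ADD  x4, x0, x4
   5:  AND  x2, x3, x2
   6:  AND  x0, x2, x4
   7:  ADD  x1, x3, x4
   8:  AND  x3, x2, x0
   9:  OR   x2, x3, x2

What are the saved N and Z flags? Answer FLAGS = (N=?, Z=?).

FLAGS = (N=1, Z=0)

after  0: x0=0xdc x1=0x36 x2=0xd7 x3=0xe6 x4=0xb5  N=0 Z=0
after  1: x0=0xd4 x1=0x36 x2=0xd7 x3=0xe6 x4=0xb5  N=1 Z=0
after  2: x0=0xb7 x1=0x36 x2=0xd7 x3=0xe6 x4=0xb5  N=1 Z=0
after  3: x0=0x16 x1=0x36 x2=0xd7 x3=0xe6 x4=0xb5  N=0 Z=0
after  4: x0=0x16 x1=0x36 x2=0xd7 x3=0xe6 x4=0xcb  N=1 Z=0
after  5: x0=0x16 x1=0x36 x2=0xc6 x3=0xe6 x4=0xcb  N=1 Z=0
after  6: x0=0xc2 x1=0x36 x2=0xc6 x3=0xe6 x4=0xcb  N=1 Z=0
after  7: x0=0xc2 x1=0xb1 x2=0xc6 x3=0xe6 x4=0xcb  N=1 Z=0
-- IRQ taken; context saved, return-PC = 8 --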